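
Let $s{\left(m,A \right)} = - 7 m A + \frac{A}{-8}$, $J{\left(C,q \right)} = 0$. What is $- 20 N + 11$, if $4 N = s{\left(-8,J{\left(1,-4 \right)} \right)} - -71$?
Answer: $-344$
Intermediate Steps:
$s{\left(m,A \right)} = - \frac{A}{8} - 7 A m$ ($s{\left(m,A \right)} = - 7 A m + A \left(- \frac{1}{8}\right) = - 7 A m - \frac{A}{8} = - \frac{A}{8} - 7 A m$)
$N = \frac{71}{4}$ ($N = \frac{\left(- \frac{1}{8}\right) 0 \left(1 + 56 \left(-8\right)\right) - -71}{4} = \frac{\left(- \frac{1}{8}\right) 0 \left(1 - 448\right) + 71}{4} = \frac{\left(- \frac{1}{8}\right) 0 \left(-447\right) + 71}{4} = \frac{0 + 71}{4} = \frac{1}{4} \cdot 71 = \frac{71}{4} \approx 17.75$)
$- 20 N + 11 = \left(-20\right) \frac{71}{4} + 11 = -355 + 11 = -344$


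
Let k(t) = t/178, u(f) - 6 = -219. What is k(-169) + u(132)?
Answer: -38083/178 ≈ -213.95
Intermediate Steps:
u(f) = -213 (u(f) = 6 - 219 = -213)
k(t) = t/178 (k(t) = t*(1/178) = t/178)
k(-169) + u(132) = (1/178)*(-169) - 213 = -169/178 - 213 = -38083/178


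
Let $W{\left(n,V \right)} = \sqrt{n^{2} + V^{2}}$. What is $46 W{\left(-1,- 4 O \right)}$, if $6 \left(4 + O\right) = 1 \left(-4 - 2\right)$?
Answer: $46 \sqrt{401} \approx 921.15$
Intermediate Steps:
$O = -5$ ($O = -4 + \frac{1 \left(-4 - 2\right)}{6} = -4 + \frac{1 \left(-6\right)}{6} = -4 + \frac{1}{6} \left(-6\right) = -4 - 1 = -5$)
$W{\left(n,V \right)} = \sqrt{V^{2} + n^{2}}$
$46 W{\left(-1,- 4 O \right)} = 46 \sqrt{\left(\left(-4\right) \left(-5\right)\right)^{2} + \left(-1\right)^{2}} = 46 \sqrt{20^{2} + 1} = 46 \sqrt{400 + 1} = 46 \sqrt{401}$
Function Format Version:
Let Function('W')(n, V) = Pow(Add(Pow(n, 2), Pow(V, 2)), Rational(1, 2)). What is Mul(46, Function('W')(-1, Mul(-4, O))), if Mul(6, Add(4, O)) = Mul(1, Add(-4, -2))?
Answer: Mul(46, Pow(401, Rational(1, 2))) ≈ 921.15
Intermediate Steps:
O = -5 (O = Add(-4, Mul(Rational(1, 6), Mul(1, Add(-4, -2)))) = Add(-4, Mul(Rational(1, 6), Mul(1, -6))) = Add(-4, Mul(Rational(1, 6), -6)) = Add(-4, -1) = -5)
Function('W')(n, V) = Pow(Add(Pow(V, 2), Pow(n, 2)), Rational(1, 2))
Mul(46, Function('W')(-1, Mul(-4, O))) = Mul(46, Pow(Add(Pow(Mul(-4, -5), 2), Pow(-1, 2)), Rational(1, 2))) = Mul(46, Pow(Add(Pow(20, 2), 1), Rational(1, 2))) = Mul(46, Pow(Add(400, 1), Rational(1, 2))) = Mul(46, Pow(401, Rational(1, 2)))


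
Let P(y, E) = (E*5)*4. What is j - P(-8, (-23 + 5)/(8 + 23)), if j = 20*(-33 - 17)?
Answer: -30640/31 ≈ -988.39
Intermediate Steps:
P(y, E) = 20*E (P(y, E) = (5*E)*4 = 20*E)
j = -1000 (j = 20*(-50) = -1000)
j - P(-8, (-23 + 5)/(8 + 23)) = -1000 - 20*(-23 + 5)/(8 + 23) = -1000 - 20*(-18/31) = -1000 - 20*(-18*1/31) = -1000 - 20*(-18)/31 = -1000 - 1*(-360/31) = -1000 + 360/31 = -30640/31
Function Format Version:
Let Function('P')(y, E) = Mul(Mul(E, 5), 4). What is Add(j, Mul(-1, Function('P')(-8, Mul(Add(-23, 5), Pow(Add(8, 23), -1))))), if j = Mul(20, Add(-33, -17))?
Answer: Rational(-30640, 31) ≈ -988.39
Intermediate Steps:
Function('P')(y, E) = Mul(20, E) (Function('P')(y, E) = Mul(Mul(5, E), 4) = Mul(20, E))
j = -1000 (j = Mul(20, -50) = -1000)
Add(j, Mul(-1, Function('P')(-8, Mul(Add(-23, 5), Pow(Add(8, 23), -1))))) = Add(-1000, Mul(-1, Mul(20, Mul(Add(-23, 5), Pow(Add(8, 23), -1))))) = Add(-1000, Mul(-1, Mul(20, Mul(-18, Pow(31, -1))))) = Add(-1000, Mul(-1, Mul(20, Mul(-18, Rational(1, 31))))) = Add(-1000, Mul(-1, Mul(20, Rational(-18, 31)))) = Add(-1000, Mul(-1, Rational(-360, 31))) = Add(-1000, Rational(360, 31)) = Rational(-30640, 31)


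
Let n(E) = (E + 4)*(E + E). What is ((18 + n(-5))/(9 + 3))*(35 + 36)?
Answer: 497/3 ≈ 165.67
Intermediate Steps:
n(E) = 2*E*(4 + E) (n(E) = (4 + E)*(2*E) = 2*E*(4 + E))
((18 + n(-5))/(9 + 3))*(35 + 36) = ((18 + 2*(-5)*(4 - 5))/(9 + 3))*(35 + 36) = ((18 + 2*(-5)*(-1))/12)*71 = ((18 + 10)*(1/12))*71 = (28*(1/12))*71 = (7/3)*71 = 497/3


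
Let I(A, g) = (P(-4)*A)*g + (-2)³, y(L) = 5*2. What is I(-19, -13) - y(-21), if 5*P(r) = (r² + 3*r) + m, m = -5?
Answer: -337/5 ≈ -67.400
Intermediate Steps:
y(L) = 10
P(r) = -1 + r²/5 + 3*r/5 (P(r) = ((r² + 3*r) - 5)/5 = (-5 + r² + 3*r)/5 = -1 + r²/5 + 3*r/5)
I(A, g) = -8 - A*g/5 (I(A, g) = ((-1 + (⅕)*(-4)² + (⅗)*(-4))*A)*g + (-2)³ = ((-1 + (⅕)*16 - 12/5)*A)*g - 8 = ((-1 + 16/5 - 12/5)*A)*g - 8 = (-A/5)*g - 8 = -A*g/5 - 8 = -8 - A*g/5)
I(-19, -13) - y(-21) = (-8 - ⅕*(-19)*(-13)) - 1*10 = (-8 - 247/5) - 10 = -287/5 - 10 = -337/5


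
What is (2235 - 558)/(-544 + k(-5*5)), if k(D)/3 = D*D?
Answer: 1677/1331 ≈ 1.2600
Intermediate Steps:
k(D) = 3*D**2 (k(D) = 3*(D*D) = 3*D**2)
(2235 - 558)/(-544 + k(-5*5)) = (2235 - 558)/(-544 + 3*(-5*5)**2) = 1677/(-544 + 3*(-25)**2) = 1677/(-544 + 3*625) = 1677/(-544 + 1875) = 1677/1331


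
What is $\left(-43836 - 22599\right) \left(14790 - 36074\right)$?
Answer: $1414002540$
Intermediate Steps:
$\left(-43836 - 22599\right) \left(14790 - 36074\right) = \left(-66435\right) \left(-21284\right) = 1414002540$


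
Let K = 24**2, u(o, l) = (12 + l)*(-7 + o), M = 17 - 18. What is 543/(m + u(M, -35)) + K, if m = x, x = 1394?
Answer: 303157/526 ≈ 576.34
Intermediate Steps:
M = -1
m = 1394
u(o, l) = (-7 + o)*(12 + l)
K = 576
543/(m + u(M, -35)) + K = 543/(1394 + (-84 - 7*(-35) + 12*(-1) - 35*(-1))) + 576 = 543/(1394 + (-84 + 245 - 12 + 35)) + 576 = 543/(1394 + 184) + 576 = 543/1578 + 576 = 543*(1/1578) + 576 = 181/526 + 576 = 303157/526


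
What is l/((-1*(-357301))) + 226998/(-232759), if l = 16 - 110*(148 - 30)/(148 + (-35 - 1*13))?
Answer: -405665501861/415825117295 ≈ -0.97557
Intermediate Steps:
l = -569/5 (l = 16 - 12980/(148 + (-35 - 13)) = 16 - 12980/(148 - 48) = 16 - 12980/100 = 16 - 110*59/50 = 16 - 649/5 = -569/5 ≈ -113.80)
l/((-1*(-357301))) + 226998/(-232759) = -569/(5*((-1*(-357301)))) + 226998/(-232759) = -569/5/357301 + 226998*(-1/232759) = -569/5*1/357301 - 226998/232759 = -569/1786505 - 226998/232759 = -405665501861/415825117295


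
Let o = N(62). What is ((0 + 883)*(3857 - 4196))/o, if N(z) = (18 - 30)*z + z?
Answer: 299337/682 ≈ 438.91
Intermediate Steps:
N(z) = -11*z (N(z) = -12*z + z = -11*z)
o = -682 (o = -11*62 = -682)
((0 + 883)*(3857 - 4196))/o = ((0 + 883)*(3857 - 4196))/(-682) = (883*(-339))*(-1/682) = -299337*(-1/682) = 299337/682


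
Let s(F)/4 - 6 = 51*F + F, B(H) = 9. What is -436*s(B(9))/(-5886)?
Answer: 1264/9 ≈ 140.44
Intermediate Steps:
s(F) = 24 + 208*F (s(F) = 24 + 4*(51*F + F) = 24 + 4*(52*F) = 24 + 208*F)
-436*s(B(9))/(-5886) = -436*(24 + 208*9)/(-5886) = -436*(24 + 1872)*(-1)/5886 = -826656*(-1)/5886 = -436*(-316/981) = 1264/9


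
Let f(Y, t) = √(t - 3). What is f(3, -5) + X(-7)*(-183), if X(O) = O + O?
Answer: 2562 + 2*I*√2 ≈ 2562.0 + 2.8284*I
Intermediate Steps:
X(O) = 2*O
f(Y, t) = √(-3 + t)
f(3, -5) + X(-7)*(-183) = √(-3 - 5) + (2*(-7))*(-183) = √(-8) - 14*(-183) = 2*I*√2 + 2562 = 2562 + 2*I*√2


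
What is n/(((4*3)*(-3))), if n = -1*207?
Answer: 23/4 ≈ 5.7500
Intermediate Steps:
n = -207
n/(((4*3)*(-3))) = -207/((4*3)*(-3)) = -207/(12*(-3)) = -207/(-36) = -1/36*(-207) = 23/4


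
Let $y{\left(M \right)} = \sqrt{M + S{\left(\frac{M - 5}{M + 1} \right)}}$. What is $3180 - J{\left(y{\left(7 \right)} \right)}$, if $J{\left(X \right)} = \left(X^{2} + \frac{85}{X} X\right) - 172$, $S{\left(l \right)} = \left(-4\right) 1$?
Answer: $3264$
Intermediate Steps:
$S{\left(l \right)} = -4$
$y{\left(M \right)} = \sqrt{-4 + M}$ ($y{\left(M \right)} = \sqrt{M - 4} = \sqrt{-4 + M}$)
$J{\left(X \right)} = -87 + X^{2}$ ($J{\left(X \right)} = \left(X^{2} + 85\right) - 172 = \left(85 + X^{2}\right) - 172 = -87 + X^{2}$)
$3180 - J{\left(y{\left(7 \right)} \right)} = 3180 - \left(-87 + \left(\sqrt{-4 + 7}\right)^{2}\right) = 3180 - \left(-87 + \left(\sqrt{3}\right)^{2}\right) = 3180 - \left(-87 + 3\right) = 3180 - -84 = 3180 + 84 = 3264$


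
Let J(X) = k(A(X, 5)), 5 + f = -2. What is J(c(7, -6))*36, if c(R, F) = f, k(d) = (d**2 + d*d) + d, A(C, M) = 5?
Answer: 1980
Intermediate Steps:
f = -7 (f = -5 - 2 = -7)
k(d) = d + 2*d**2 (k(d) = (d**2 + d**2) + d = 2*d**2 + d = d + 2*d**2)
c(R, F) = -7
J(X) = 55 (J(X) = 5*(1 + 2*5) = 5*(1 + 10) = 5*11 = 55)
J(c(7, -6))*36 = 55*36 = 1980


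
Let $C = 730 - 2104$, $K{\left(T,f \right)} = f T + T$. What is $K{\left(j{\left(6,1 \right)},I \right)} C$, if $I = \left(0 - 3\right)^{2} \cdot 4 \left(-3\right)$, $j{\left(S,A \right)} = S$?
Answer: $882108$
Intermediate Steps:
$I = -108$ ($I = \left(-3\right)^{2} \cdot 4 \left(-3\right) = 9 \cdot 4 \left(-3\right) = 36 \left(-3\right) = -108$)
$K{\left(T,f \right)} = T + T f$ ($K{\left(T,f \right)} = T f + T = T + T f$)
$C = -1374$
$K{\left(j{\left(6,1 \right)},I \right)} C = 6 \left(1 - 108\right) \left(-1374\right) = 6 \left(-107\right) \left(-1374\right) = \left(-642\right) \left(-1374\right) = 882108$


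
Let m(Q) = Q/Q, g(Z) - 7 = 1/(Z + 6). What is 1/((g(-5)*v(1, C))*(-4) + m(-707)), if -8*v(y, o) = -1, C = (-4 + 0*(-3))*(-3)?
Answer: -1/3 ≈ -0.33333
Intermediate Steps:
g(Z) = 7 + 1/(6 + Z) (g(Z) = 7 + 1/(Z + 6) = 7 + 1/(6 + Z))
C = 12 (C = (-4 + 0)*(-3) = -4*(-3) = 12)
v(y, o) = 1/8 (v(y, o) = -1/8*(-1) = 1/8)
m(Q) = 1
1/((g(-5)*v(1, C))*(-4) + m(-707)) = 1/((((43 + 7*(-5))/(6 - 5))*(1/8))*(-4) + 1) = 1/((((43 - 35)/1)*(1/8))*(-4) + 1) = 1/(((1*8)*(1/8))*(-4) + 1) = 1/((8*(1/8))*(-4) + 1) = 1/(1*(-4) + 1) = 1/(-4 + 1) = 1/(-3) = -1/3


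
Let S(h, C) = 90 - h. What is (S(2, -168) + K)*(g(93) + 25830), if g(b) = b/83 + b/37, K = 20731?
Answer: 1651677238710/3071 ≈ 5.3783e+8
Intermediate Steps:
g(b) = 120*b/3071 (g(b) = b*(1/83) + b*(1/37) = b/83 + b/37 = 120*b/3071)
(S(2, -168) + K)*(g(93) + 25830) = ((90 - 1*2) + 20731)*((120/3071)*93 + 25830) = ((90 - 2) + 20731)*(11160/3071 + 25830) = (88 + 20731)*(79335090/3071) = 20819*(79335090/3071) = 1651677238710/3071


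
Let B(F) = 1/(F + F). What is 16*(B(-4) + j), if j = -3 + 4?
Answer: 14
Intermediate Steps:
B(F) = 1/(2*F)
j = 1
16*(B(-4) + j) = 16*((½)/(-4) + 1) = 16*((½)*(-¼) + 1) = 16*(-⅛ + 1) = 16*(7/8) = 14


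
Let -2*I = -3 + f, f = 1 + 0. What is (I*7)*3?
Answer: 21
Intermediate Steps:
f = 1
I = 1 (I = -(-3 + 1)/2 = -½*(-2) = 1)
(I*7)*3 = (1*7)*3 = 7*3 = 21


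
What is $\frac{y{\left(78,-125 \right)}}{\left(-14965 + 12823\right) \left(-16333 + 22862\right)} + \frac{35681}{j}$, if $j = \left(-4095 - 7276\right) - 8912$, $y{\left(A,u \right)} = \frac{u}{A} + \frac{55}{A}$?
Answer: $- \frac{926719814717}{526797418446} \approx -1.7592$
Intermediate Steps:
$y{\left(A,u \right)} = \frac{55}{A} + \frac{u}{A}$
$j = -20283$ ($j = -11371 - 8912 = -20283$)
$\frac{y{\left(78,-125 \right)}}{\left(-14965 + 12823\right) \left(-16333 + 22862\right)} + \frac{35681}{j} = \frac{\frac{1}{78} \left(55 - 125\right)}{\left(-14965 + 12823\right) \left(-16333 + 22862\right)} + \frac{35681}{-20283} = \frac{\frac{1}{78} \left(-70\right)}{\left(-2142\right) 6529} + 35681 \left(- \frac{1}{20283}\right) = - \frac{35}{39 \left(-13985118\right)} - \frac{35681}{20283} = \left(- \frac{35}{39}\right) \left(- \frac{1}{13985118}\right) - \frac{35681}{20283} = \frac{5}{77917086} - \frac{35681}{20283} = - \frac{926719814717}{526797418446}$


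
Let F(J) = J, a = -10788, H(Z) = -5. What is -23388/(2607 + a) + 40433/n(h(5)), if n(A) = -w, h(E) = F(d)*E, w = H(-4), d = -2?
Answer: 110299771/13635 ≈ 8089.5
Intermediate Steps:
w = -5
h(E) = -2*E
n(A) = 5 (n(A) = -1*(-5) = 5)
-23388/(2607 + a) + 40433/n(h(5)) = -23388/(2607 - 10788) + 40433/5 = -23388/(-8181) + 40433*(⅕) = -23388*(-1/8181) + 40433/5 = 7796/2727 + 40433/5 = 110299771/13635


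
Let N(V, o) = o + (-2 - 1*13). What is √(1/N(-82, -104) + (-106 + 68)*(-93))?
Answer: √50044855/119 ≈ 59.447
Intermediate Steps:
N(V, o) = -15 + o (N(V, o) = o + (-2 - 13) = o - 15 = -15 + o)
√(1/N(-82, -104) + (-106 + 68)*(-93)) = √(1/(-15 - 104) + (-106 + 68)*(-93)) = √(1/(-119) - 38*(-93)) = √(-1/119 + 3534) = √(420545/119) = √50044855/119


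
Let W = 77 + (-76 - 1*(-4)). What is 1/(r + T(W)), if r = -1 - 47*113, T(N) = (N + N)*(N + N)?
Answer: -1/5212 ≈ -0.00019187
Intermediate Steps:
W = 5 (W = 77 + (-76 + 4) = 77 - 72 = 5)
T(N) = 4*N**2 (T(N) = (2*N)*(2*N) = 4*N**2)
r = -5312 (r = -1 - 5311 = -5312)
1/(r + T(W)) = 1/(-5312 + 4*5**2) = 1/(-5312 + 4*25) = 1/(-5312 + 100) = 1/(-5212) = -1/5212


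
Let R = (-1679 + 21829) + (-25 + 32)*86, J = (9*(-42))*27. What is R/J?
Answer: -10376/5103 ≈ -2.0333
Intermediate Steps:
J = -10206 (J = -378*27 = -10206)
R = 20752 (R = 20150 + 7*86 = 20150 + 602 = 20752)
R/J = 20752/(-10206) = 20752*(-1/10206) = -10376/5103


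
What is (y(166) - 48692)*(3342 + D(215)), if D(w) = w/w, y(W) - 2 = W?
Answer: -162215732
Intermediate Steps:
y(W) = 2 + W
D(w) = 1
(y(166) - 48692)*(3342 + D(215)) = ((2 + 166) - 48692)*(3342 + 1) = (168 - 48692)*3343 = -48524*3343 = -162215732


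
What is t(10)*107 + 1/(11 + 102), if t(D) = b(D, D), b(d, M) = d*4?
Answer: 483641/113 ≈ 4280.0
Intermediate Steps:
b(d, M) = 4*d
t(D) = 4*D
t(10)*107 + 1/(11 + 102) = (4*10)*107 + 1/(11 + 102) = 40*107 + 1/113 = 4280 + 1/113 = 483641/113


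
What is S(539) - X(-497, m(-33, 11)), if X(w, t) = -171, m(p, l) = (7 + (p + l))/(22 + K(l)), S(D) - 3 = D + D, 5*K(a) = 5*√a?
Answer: 1252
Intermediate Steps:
K(a) = √a (K(a) = (5*√a)/5 = √a)
S(D) = 3 + 2*D (S(D) = 3 + (D + D) = 3 + 2*D)
m(p, l) = (7 + l + p)/(22 + √l) (m(p, l) = (7 + (p + l))/(22 + √l) = (7 + (l + p))/(22 + √l) = (7 + l + p)/(22 + √l))
S(539) - X(-497, m(-33, 11)) = (3 + 2*539) - 1*(-171) = (3 + 1078) + 171 = 1081 + 171 = 1252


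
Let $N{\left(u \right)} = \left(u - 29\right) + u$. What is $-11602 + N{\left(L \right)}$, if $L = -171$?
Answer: $-11973$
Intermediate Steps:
$N{\left(u \right)} = -29 + 2 u$ ($N{\left(u \right)} = \left(-29 + u\right) + u = -29 + 2 u$)
$-11602 + N{\left(L \right)} = -11602 + \left(-29 + 2 \left(-171\right)\right) = -11602 - 371 = -11973$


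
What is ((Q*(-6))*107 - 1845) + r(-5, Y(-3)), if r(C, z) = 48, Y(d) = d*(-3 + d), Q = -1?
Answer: -1155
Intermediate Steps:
((Q*(-6))*107 - 1845) + r(-5, Y(-3)) = (-1*(-6)*107 - 1845) + 48 = (6*107 - 1845) + 48 = (642 - 1845) + 48 = -1203 + 48 = -1155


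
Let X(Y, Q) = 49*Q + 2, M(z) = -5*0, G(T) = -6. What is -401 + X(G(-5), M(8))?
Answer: -399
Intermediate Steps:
M(z) = 0
X(Y, Q) = 2 + 49*Q
-401 + X(G(-5), M(8)) = -401 + (2 + 49*0) = -401 + (2 + 0) = -401 + 2 = -399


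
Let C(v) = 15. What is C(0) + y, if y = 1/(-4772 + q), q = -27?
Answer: 71984/4799 ≈ 15.000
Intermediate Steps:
y = -1/4799 (y = 1/(-4772 - 27) = 1/(-4799) = -1/4799 ≈ -0.00020838)
C(0) + y = 15 - 1/4799 = 71984/4799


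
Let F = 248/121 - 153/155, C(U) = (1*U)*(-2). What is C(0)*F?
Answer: 0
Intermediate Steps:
C(U) = -2*U (C(U) = U*(-2) = -2*U)
F = 19927/18755 (F = 248*(1/121) - 153*1/155 = 248/121 - 153/155 = 19927/18755 ≈ 1.0625)
C(0)*F = -2*0*(19927/18755) = 0*(19927/18755) = 0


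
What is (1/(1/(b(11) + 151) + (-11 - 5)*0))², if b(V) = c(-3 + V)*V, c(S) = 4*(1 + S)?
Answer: 299209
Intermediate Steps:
c(S) = 4 + 4*S
b(V) = V*(-8 + 4*V) (b(V) = (4 + 4*(-3 + V))*V = (4 + (-12 + 4*V))*V = (-8 + 4*V)*V = V*(-8 + 4*V))
(1/(1/(b(11) + 151) + (-11 - 5)*0))² = (1/(1/(4*11*(-2 + 11) + 151) + (-11 - 5)*0))² = (1/(1/(4*11*9 + 151) - 16*0))² = (1/(1/(396 + 151) + 0))² = (1/(1/547 + 0))² = (1/(1/547))² = 547² = 299209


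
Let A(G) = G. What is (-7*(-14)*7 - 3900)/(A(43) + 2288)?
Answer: -3214/2331 ≈ -1.3788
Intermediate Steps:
(-7*(-14)*7 - 3900)/(A(43) + 2288) = (-7*(-14)*7 - 3900)/(43 + 2288) = (98*7 - 3900)/2331 = (686 - 3900)*(1/2331) = -3214*1/2331 = -3214/2331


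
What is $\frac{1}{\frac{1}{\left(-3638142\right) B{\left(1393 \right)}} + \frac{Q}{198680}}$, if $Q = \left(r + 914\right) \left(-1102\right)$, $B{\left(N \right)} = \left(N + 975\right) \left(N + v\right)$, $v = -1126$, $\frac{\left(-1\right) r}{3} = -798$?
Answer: $- \frac{57126388585921920}{1048165144822539139} \approx -0.054501$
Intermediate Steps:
$r = 2394$ ($r = \left(-3\right) \left(-798\right) = 2394$)
$B{\left(N \right)} = \left(-1126 + N\right) \left(975 + N\right)$ ($B{\left(N \right)} = \left(N + 975\right) \left(N - 1126\right) = \left(975 + N\right) \left(-1126 + N\right) = \left(-1126 + N\right) \left(975 + N\right)$)
$Q = -3645416$ ($Q = \left(2394 + 914\right) \left(-1102\right) = 3308 \left(-1102\right) = -3645416$)
$\frac{1}{\frac{1}{\left(-3638142\right) B{\left(1393 \right)}} + \frac{Q}{198680}} = \frac{1}{\frac{1}{\left(-3638142\right) \left(-1097850 + 1393^{2} - 210343\right)} - \frac{3645416}{198680}} = \frac{1}{- \frac{1}{3638142 \left(-1097850 + 1940449 - 210343\right)} - \frac{455677}{24835}} = \frac{1}{- \frac{1}{3638142 \cdot 632256} - \frac{455677}{24835}} = \frac{1}{\left(- \frac{1}{3638142}\right) \frac{1}{632256} - \frac{455677}{24835}} = \frac{1}{- \frac{1}{2300237108352} - \frac{455677}{24835}} = \frac{1}{- \frac{1048165144822539139}{57126388585921920}} = - \frac{57126388585921920}{1048165144822539139}$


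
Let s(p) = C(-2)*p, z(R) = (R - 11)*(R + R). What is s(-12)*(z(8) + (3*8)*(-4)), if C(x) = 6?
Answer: 10368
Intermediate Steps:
z(R) = 2*R*(-11 + R) (z(R) = (-11 + R)*(2*R) = 2*R*(-11 + R))
s(p) = 6*p
s(-12)*(z(8) + (3*8)*(-4)) = (6*(-12))*(2*8*(-11 + 8) + (3*8)*(-4)) = -72*(2*8*(-3) + 24*(-4)) = -72*(-48 - 96) = -72*(-144) = 10368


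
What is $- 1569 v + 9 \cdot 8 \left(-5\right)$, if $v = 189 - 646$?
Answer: $716673$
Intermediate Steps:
$v = -457$
$- 1569 v + 9 \cdot 8 \left(-5\right) = \left(-1569\right) \left(-457\right) + 9 \cdot 8 \left(-5\right) = 717033 + 72 \left(-5\right) = 717033 - 360 = 716673$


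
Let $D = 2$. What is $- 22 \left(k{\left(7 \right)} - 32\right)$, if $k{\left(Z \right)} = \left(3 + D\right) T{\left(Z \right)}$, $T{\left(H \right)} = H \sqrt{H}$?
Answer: $704 - 770 \sqrt{7} \approx -1333.2$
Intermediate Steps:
$T{\left(H \right)} = H^{\frac{3}{2}}$
$k{\left(Z \right)} = 5 Z^{\frac{3}{2}}$ ($k{\left(Z \right)} = \left(3 + 2\right) Z^{\frac{3}{2}} = 5 Z^{\frac{3}{2}}$)
$- 22 \left(k{\left(7 \right)} - 32\right) = - 22 \left(5 \cdot 7^{\frac{3}{2}} - 32\right) = - 22 \left(5 \cdot 7 \sqrt{7} - 32\right) = - 22 \left(35 \sqrt{7} - 32\right) = - 22 \left(-32 + 35 \sqrt{7}\right) = 704 - 770 \sqrt{7}$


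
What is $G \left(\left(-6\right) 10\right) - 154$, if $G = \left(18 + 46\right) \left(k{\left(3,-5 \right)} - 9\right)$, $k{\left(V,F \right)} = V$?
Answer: $22886$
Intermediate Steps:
$G = -384$ ($G = \left(18 + 46\right) \left(3 - 9\right) = 64 \left(-6\right) = -384$)
$G \left(\left(-6\right) 10\right) - 154 = - 384 \left(\left(-6\right) 10\right) - 154 = \left(-384\right) \left(-60\right) - 154 = 23040 - 154 = 22886$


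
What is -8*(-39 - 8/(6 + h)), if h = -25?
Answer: 5864/19 ≈ 308.63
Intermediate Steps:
-8*(-39 - 8/(6 + h)) = -8*(-39 - 8/(6 - 25)) = -8*(-39 - 8/(-19)) = -8*(-39 - 8*(-1/19)) = -8*(-39 + 8/19) = -8*(-733/19) = 5864/19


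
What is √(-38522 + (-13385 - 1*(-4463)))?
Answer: 2*I*√11861 ≈ 217.82*I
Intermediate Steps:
√(-38522 + (-13385 - 1*(-4463))) = √(-38522 + (-13385 + 4463)) = √(-38522 - 8922) = √(-47444) = 2*I*√11861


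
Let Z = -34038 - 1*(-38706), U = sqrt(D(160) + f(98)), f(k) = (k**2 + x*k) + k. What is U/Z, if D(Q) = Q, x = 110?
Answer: sqrt(20642)/4668 ≈ 0.030778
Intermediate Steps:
f(k) = k**2 + 111*k (f(k) = (k**2 + 110*k) + k = k**2 + 111*k)
U = sqrt(20642) (U = sqrt(160 + 98*(111 + 98)) = sqrt(160 + 98*209) = sqrt(160 + 20482) = sqrt(20642) ≈ 143.67)
Z = 4668 (Z = -34038 + 38706 = 4668)
U/Z = sqrt(20642)/4668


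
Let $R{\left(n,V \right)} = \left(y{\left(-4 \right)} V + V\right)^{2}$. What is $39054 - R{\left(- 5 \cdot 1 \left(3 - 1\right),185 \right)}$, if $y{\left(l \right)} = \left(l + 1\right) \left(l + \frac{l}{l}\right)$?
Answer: $-3383446$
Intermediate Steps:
$y{\left(l \right)} = \left(1 + l\right)^{2}$ ($y{\left(l \right)} = \left(1 + l\right) \left(l + 1\right) = \left(1 + l\right) \left(1 + l\right) = \left(1 + l\right)^{2}$)
$R{\left(n,V \right)} = 100 V^{2}$ ($R{\left(n,V \right)} = \left(\left(1 + \left(-4\right)^{2} + 2 \left(-4\right)\right) V + V\right)^{2} = \left(\left(1 + 16 - 8\right) V + V\right)^{2} = \left(9 V + V\right)^{2} = \left(10 V\right)^{2} = 100 V^{2}$)
$39054 - R{\left(- 5 \cdot 1 \left(3 - 1\right),185 \right)} = 39054 - 100 \cdot 185^{2} = 39054 - 100 \cdot 34225 = 39054 - 3422500 = -3383446$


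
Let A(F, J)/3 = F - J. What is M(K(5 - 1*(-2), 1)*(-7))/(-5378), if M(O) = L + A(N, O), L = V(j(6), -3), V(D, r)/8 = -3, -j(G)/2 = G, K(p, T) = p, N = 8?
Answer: -147/5378 ≈ -0.027334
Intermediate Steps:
A(F, J) = -3*J + 3*F (A(F, J) = 3*(F - J) = -3*J + 3*F)
j(G) = -2*G
V(D, r) = -24 (V(D, r) = 8*(-3) = -24)
L = -24
M(O) = -3*O (M(O) = -24 + (-3*O + 3*8) = -24 + (-3*O + 24) = -24 + (24 - 3*O) = -3*O)
M(K(5 - 1*(-2), 1)*(-7))/(-5378) = -3*(5 - 1*(-2))*(-7)/(-5378) = -3*(5 + 2)*(-7)*(-1/5378) = -21*(-7)*(-1/5378) = -3*(-49)*(-1/5378) = 147*(-1/5378) = -147/5378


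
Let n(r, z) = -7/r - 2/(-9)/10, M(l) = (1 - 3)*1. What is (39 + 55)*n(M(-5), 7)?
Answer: 14899/45 ≈ 331.09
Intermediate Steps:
M(l) = -2 (M(l) = -2*1 = -2)
n(r, z) = 1/45 - 7/r (n(r, z) = -7/r - 2*(-1/9)*(1/10) = -7/r + (2/9)*(1/10) = -7/r + 1/45 = 1/45 - 7/r)
(39 + 55)*n(M(-5), 7) = (39 + 55)*((1/45)*(-315 - 2)/(-2)) = 94*((1/45)*(-1/2)*(-317)) = 94*(317/90) = 14899/45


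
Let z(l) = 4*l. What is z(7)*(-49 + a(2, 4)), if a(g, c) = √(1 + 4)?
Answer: -1372 + 28*√5 ≈ -1309.4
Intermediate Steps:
a(g, c) = √5
z(7)*(-49 + a(2, 4)) = (4*7)*(-49 + √5) = 28*(-49 + √5) = -1372 + 28*√5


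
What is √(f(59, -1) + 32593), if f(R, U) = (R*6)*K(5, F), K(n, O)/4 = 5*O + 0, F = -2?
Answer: √18433 ≈ 135.77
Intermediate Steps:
K(n, O) = 20*O (K(n, O) = 4*(5*O + 0) = 4*(5*O) = 20*O)
f(R, U) = -240*R (f(R, U) = (R*6)*(20*(-2)) = (6*R)*(-40) = -240*R)
√(f(59, -1) + 32593) = √(-240*59 + 32593) = √(-14160 + 32593) = √18433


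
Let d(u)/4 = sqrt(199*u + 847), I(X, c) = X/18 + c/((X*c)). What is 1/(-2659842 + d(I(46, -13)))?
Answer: -275293647/732237602371810 - 3*sqrt(25897586)/732237602371810 ≈ -3.7598e-7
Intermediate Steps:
I(X, c) = 1/X + X/18 (I(X, c) = X*(1/18) + c*(1/(X*c)) = X/18 + 1/X = 1/X + X/18)
d(u) = 4*sqrt(847 + 199*u) (d(u) = 4*sqrt(199*u + 847) = 4*sqrt(847 + 199*u))
1/(-2659842 + d(I(46, -13))) = 1/(-2659842 + 4*sqrt(847 + 199*(1/46 + (1/18)*46))) = 1/(-2659842 + 4*sqrt(847 + 199*(1/46 + 23/9))) = 1/(-2659842 + 4*sqrt(847 + 199*(1067/414))) = 1/(-2659842 + 4*sqrt(847 + 212333/414)) = 1/(-2659842 + 4*sqrt(562991/414)) = 1/(-2659842 + 4*(sqrt(25897586)/138)) = 1/(-2659842 + 2*sqrt(25897586)/69)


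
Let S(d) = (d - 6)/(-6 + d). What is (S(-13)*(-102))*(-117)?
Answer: 11934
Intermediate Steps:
S(d) = 1 (S(d) = (-6 + d)/(-6 + d) = 1)
(S(-13)*(-102))*(-117) = (1*(-102))*(-117) = -102*(-117) = 11934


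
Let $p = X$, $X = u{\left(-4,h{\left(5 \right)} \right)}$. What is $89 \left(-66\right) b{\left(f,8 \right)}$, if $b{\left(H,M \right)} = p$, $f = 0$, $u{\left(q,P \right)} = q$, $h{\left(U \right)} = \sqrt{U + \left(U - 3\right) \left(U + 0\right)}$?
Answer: $23496$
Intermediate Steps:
$h{\left(U \right)} = \sqrt{U + U \left(-3 + U\right)}$ ($h{\left(U \right)} = \sqrt{U + \left(-3 + U\right) U} = \sqrt{U + U \left(-3 + U\right)}$)
$X = -4$
$p = -4$
$b{\left(H,M \right)} = -4$
$89 \left(-66\right) b{\left(f,8 \right)} = 89 \left(-66\right) \left(-4\right) = \left(-5874\right) \left(-4\right) = 23496$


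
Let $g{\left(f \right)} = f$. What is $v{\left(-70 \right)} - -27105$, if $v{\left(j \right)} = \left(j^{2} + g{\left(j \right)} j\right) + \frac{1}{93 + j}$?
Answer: $\frac{848816}{23} \approx 36905.0$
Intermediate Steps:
$v{\left(j \right)} = \frac{1}{93 + j} + 2 j^{2}$ ($v{\left(j \right)} = \left(j^{2} + j j\right) + \frac{1}{93 + j} = \left(j^{2} + j^{2}\right) + \frac{1}{93 + j} = 2 j^{2} + \frac{1}{93 + j} = \frac{1}{93 + j} + 2 j^{2}$)
$v{\left(-70 \right)} - -27105 = \frac{1 + 2 \left(-70\right)^{3} + 186 \left(-70\right)^{2}}{93 - 70} - -27105 = \frac{1 + 2 \left(-343000\right) + 186 \cdot 4900}{23} + 27105 = \frac{1 - 686000 + 911400}{23} + 27105 = \frac{1}{23} \cdot 225401 + 27105 = \frac{225401}{23} + 27105 = \frac{848816}{23}$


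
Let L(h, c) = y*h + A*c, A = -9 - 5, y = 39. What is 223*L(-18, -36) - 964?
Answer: -45118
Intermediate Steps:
A = -14
L(h, c) = -14*c + 39*h (L(h, c) = 39*h - 14*c = -14*c + 39*h)
223*L(-18, -36) - 964 = 223*(-14*(-36) + 39*(-18)) - 964 = 223*(504 - 702) - 964 = 223*(-198) - 964 = -44154 - 964 = -45118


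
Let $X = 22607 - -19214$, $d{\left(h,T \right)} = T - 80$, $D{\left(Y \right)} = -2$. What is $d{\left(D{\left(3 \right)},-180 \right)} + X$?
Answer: $41561$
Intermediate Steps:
$d{\left(h,T \right)} = -80 + T$ ($d{\left(h,T \right)} = T - 80 = -80 + T$)
$X = 41821$ ($X = 22607 + 19214 = 41821$)
$d{\left(D{\left(3 \right)},-180 \right)} + X = \left(-80 - 180\right) + 41821 = -260 + 41821 = 41561$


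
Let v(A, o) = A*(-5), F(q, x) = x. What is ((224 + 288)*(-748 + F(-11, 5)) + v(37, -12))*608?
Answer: -231405408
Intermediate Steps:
v(A, o) = -5*A
((224 + 288)*(-748 + F(-11, 5)) + v(37, -12))*608 = ((224 + 288)*(-748 + 5) - 5*37)*608 = (512*(-743) - 185)*608 = (-380416 - 185)*608 = -380601*608 = -231405408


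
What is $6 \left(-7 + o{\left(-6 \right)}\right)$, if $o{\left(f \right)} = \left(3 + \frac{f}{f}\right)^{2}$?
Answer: $54$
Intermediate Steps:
$o{\left(f \right)} = 16$ ($o{\left(f \right)} = \left(3 + 1\right)^{2} = 4^{2} = 16$)
$6 \left(-7 + o{\left(-6 \right)}\right) = 6 \left(-7 + 16\right) = 6 \cdot 9 = 54$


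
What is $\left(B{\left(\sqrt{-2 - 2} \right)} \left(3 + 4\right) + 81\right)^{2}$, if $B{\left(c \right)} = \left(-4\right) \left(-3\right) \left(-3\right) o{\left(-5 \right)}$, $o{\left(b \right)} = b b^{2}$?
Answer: $997359561$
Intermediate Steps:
$o{\left(b \right)} = b^{3}$
$B{\left(c \right)} = 4500$ ($B{\left(c \right)} = \left(-4\right) \left(-3\right) \left(-3\right) \left(-5\right)^{3} = 12 \left(-3\right) \left(-125\right) = \left(-36\right) \left(-125\right) = 4500$)
$\left(B{\left(\sqrt{-2 - 2} \right)} \left(3 + 4\right) + 81\right)^{2} = \left(4500 \left(3 + 4\right) + 81\right)^{2} = \left(4500 \cdot 7 + 81\right)^{2} = \left(31500 + 81\right)^{2} = 31581^{2} = 997359561$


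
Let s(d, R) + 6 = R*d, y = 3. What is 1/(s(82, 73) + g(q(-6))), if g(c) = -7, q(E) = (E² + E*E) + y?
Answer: 1/5973 ≈ 0.00016742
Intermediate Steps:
q(E) = 3 + 2*E² (q(E) = (E² + E*E) + 3 = (E² + E²) + 3 = 2*E² + 3 = 3 + 2*E²)
s(d, R) = -6 + R*d
1/(s(82, 73) + g(q(-6))) = 1/((-6 + 73*82) - 7) = 1/((-6 + 5986) - 7) = 1/(5980 - 7) = 1/5973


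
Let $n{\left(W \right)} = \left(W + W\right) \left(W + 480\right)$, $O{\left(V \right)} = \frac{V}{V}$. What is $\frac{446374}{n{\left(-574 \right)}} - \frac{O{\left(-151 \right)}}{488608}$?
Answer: $\frac{27262724935}{6590833312} \approx 4.1365$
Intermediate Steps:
$O{\left(V \right)} = 1$
$n{\left(W \right)} = 2 W \left(480 + W\right)$
$\frac{446374}{n{\left(-574 \right)}} - \frac{O{\left(-151 \right)}}{488608} = \frac{446374}{2 \left(-574\right) \left(480 - 574\right)} - 1 \cdot \frac{1}{488608} = \frac{446374}{2 \left(-574\right) \left(-94\right)} - 1 \cdot \frac{1}{488608} = \frac{446374}{107912} - \frac{1}{488608} = 446374 \cdot \frac{1}{107912} - \frac{1}{488608} = \frac{223187}{53956} - \frac{1}{488608} = \frac{27262724935}{6590833312}$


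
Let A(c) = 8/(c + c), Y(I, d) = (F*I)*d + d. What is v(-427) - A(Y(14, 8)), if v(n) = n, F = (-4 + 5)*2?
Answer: -24767/58 ≈ -427.02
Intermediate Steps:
F = 2 (F = 1*2 = 2)
Y(I, d) = d + 2*I*d (Y(I, d) = (2*I)*d + d = 2*I*d + d = d + 2*I*d)
A(c) = 4/c (A(c) = 8/(2*c) = (1/(2*c))*8 = 4/c)
v(-427) - A(Y(14, 8)) = -427 - 4/(8*(1 + 2*14)) = -427 - 4/(8*(1 + 28)) = -427 - 4/(8*29) = -427 - 4/232 = -427 - 1*1/58 = -427 - 1/58 = -24767/58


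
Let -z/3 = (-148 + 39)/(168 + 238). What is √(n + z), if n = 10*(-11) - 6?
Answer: I*√18988214/406 ≈ 10.733*I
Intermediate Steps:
z = 327/406 (z = -3*(-148 + 39)/(168 + 238) = -(-327)/406 = -3*(-109/406) = 327/406 ≈ 0.80542)
n = -116 (n = -110 - 6 = -116)
√(n + z) = √(-116 + 327/406) = √(-46769/406) = I*√18988214/406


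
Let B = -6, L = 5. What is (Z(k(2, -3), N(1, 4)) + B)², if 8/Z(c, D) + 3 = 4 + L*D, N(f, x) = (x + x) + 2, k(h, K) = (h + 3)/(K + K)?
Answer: 88804/2601 ≈ 34.142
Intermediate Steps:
k(h, K) = (3 + h)/(2*K) (k(h, K) = (3 + h)/((2*K)) = (3 + h)*(1/(2*K)) = (3 + h)/(2*K))
N(f, x) = 2 + 2*x (N(f, x) = 2*x + 2 = 2 + 2*x)
Z(c, D) = 8/(1 + 5*D) (Z(c, D) = 8/(-3 + (4 + 5*D)) = 8/(1 + 5*D))
(Z(k(2, -3), N(1, 4)) + B)² = (8/(1 + 5*(2 + 2*4)) - 6)² = (8/(1 + 5*(2 + 8)) - 6)² = (8/(1 + 5*10) - 6)² = (8/(1 + 50) - 6)² = (8/51 - 6)² = (-298/51)² = 88804/2601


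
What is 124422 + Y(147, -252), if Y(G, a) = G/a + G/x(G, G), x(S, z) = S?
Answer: 1493069/12 ≈ 1.2442e+5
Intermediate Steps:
Y(G, a) = 1 + G/a (Y(G, a) = G/a + G/G = G/a + 1 = 1 + G/a)
124422 + Y(147, -252) = 124422 + (147 - 252)/(-252) = 124422 - 1/252*(-105) = 124422 + 5/12 = 1493069/12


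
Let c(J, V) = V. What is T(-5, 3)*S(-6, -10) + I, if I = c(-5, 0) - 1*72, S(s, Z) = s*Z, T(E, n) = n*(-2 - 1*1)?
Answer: -612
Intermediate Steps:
T(E, n) = -3*n (T(E, n) = n*(-2 - 1) = n*(-3) = -3*n)
S(s, Z) = Z*s
I = -72 (I = 0 - 1*72 = 0 - 72 = -72)
T(-5, 3)*S(-6, -10) + I = (-3*3)*(-10*(-6)) - 72 = -9*60 - 72 = -540 - 72 = -612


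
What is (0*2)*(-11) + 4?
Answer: 4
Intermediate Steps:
(0*2)*(-11) + 4 = 0*(-11) + 4 = 0 + 4 = 4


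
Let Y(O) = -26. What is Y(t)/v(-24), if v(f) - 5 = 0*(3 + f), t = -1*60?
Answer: -26/5 ≈ -5.2000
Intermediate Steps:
t = -60
v(f) = 5 (v(f) = 5 + 0*(3 + f) = 5 + 0 = 5)
Y(t)/v(-24) = -26/5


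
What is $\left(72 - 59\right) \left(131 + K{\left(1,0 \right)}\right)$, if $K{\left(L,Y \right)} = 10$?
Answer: $1833$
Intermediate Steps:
$\left(72 - 59\right) \left(131 + K{\left(1,0 \right)}\right) = \left(72 - 59\right) \left(131 + 10\right) = 13 \cdot 141 = 1833$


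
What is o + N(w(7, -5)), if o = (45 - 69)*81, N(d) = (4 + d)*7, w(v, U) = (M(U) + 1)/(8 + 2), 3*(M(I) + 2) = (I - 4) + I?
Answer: -57599/30 ≈ -1920.0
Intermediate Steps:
M(I) = -10/3 + 2*I/3 (M(I) = -2 + ((I - 4) + I)/3 = -2 + ((-4 + I) + I)/3 = -2 + (-4 + 2*I)/3 = -2 + (-4/3 + 2*I/3) = -10/3 + 2*I/3)
w(v, U) = -7/30 + U/15 (w(v, U) = ((-10/3 + 2*U/3) + 1)/(8 + 2) = (-7/3 + 2*U/3)/10 = (-7/3 + 2*U/3)*(⅒) = -7/30 + U/15)
N(d) = 28 + 7*d
o = -1944 (o = -24*81 = -1944)
o + N(w(7, -5)) = -1944 + (28 + 7*(-7/30 + (1/15)*(-5))) = -1944 + (28 + 7*(-7/30 - ⅓)) = -1944 + (28 + 7*(-17/30)) = -1944 + (28 - 119/30) = -1944 + 721/30 = -57599/30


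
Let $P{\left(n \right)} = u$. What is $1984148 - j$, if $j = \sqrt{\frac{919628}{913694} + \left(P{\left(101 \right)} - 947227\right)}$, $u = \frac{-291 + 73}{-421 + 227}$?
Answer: $1984148 - \frac{2 i \sqrt{465026951570874922277}}{44314159} \approx 1.9841 \cdot 10^{6} - 973.25 i$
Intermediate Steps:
$u = \frac{109}{97}$ ($u = - \frac{218}{-194} = \left(-218\right) \left(- \frac{1}{194}\right) = \frac{109}{97} \approx 1.1237$)
$P{\left(n \right)} = \frac{109}{97}$
$j = \frac{2 i \sqrt{465026951570874922277}}{44314159}$ ($j = \sqrt{\frac{919628}{913694} + \left(\frac{109}{97} - 947227\right)} = \sqrt{919628 \cdot \frac{1}{913694} + \left(\frac{109}{97} - 947227\right)} = \sqrt{\frac{459814}{456847} - \frac{91880910}{97}} = \sqrt{- \frac{41975473488812}{44314159}} = \frac{2 i \sqrt{465026951570874922277}}{44314159} \approx 973.25 i$)
$1984148 - j = 1984148 - \frac{2 i \sqrt{465026951570874922277}}{44314159}$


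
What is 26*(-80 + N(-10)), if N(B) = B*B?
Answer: 520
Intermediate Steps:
N(B) = B²
26*(-80 + N(-10)) = 26*(-80 + (-10)²) = 26*(-80 + 100) = 26*20 = 520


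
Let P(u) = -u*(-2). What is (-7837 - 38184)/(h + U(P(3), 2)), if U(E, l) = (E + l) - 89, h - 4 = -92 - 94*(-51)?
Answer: -46021/4625 ≈ -9.9505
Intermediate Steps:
P(u) = 2*u
h = 4706 (h = 4 + (-92 - 94*(-51)) = 4 + (-92 + 4794) = 4 + 4702 = 4706)
U(E, l) = -89 + E + l
(-7837 - 38184)/(h + U(P(3), 2)) = (-7837 - 38184)/(4706 + (-89 + 2*3 + 2)) = -46021/(4706 + (-89 + 6 + 2)) = -46021/(4706 - 81) = -46021/4625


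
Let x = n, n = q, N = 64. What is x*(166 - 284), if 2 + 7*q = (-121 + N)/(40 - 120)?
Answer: 6077/280 ≈ 21.704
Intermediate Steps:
q = -103/560 (q = -2/7 + ((-121 + 64)/(40 - 120))/7 = -2/7 + (-57/(-80))/7 = -2/7 + (-57*(-1/80))/7 = -2/7 + (⅐)*(57/80) = -2/7 + 57/560 = -103/560 ≈ -0.18393)
n = -103/560 ≈ -0.18393
x = -103/560 ≈ -0.18393
x*(166 - 284) = -103*(166 - 284)/560 = -103/560*(-118) = 6077/280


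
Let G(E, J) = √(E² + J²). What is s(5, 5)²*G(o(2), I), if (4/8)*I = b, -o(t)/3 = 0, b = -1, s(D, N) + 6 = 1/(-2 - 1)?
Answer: 722/9 ≈ 80.222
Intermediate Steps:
s(D, N) = -19/3 (s(D, N) = -6 + 1/(-2 - 1) = -6 + 1/(-3) = -6 - ⅓ = -19/3)
o(t) = 0 (o(t) = -3*0 = 0)
I = -2 (I = 2*(-1) = -2)
s(5, 5)²*G(o(2), I) = (-19/3)²*√(0² + (-2)²) = 361*√(0 + 4)/9 = 361*√4/9 = (361/9)*2 = 722/9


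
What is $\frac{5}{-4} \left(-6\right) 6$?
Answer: $45$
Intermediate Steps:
$\frac{5}{-4} \left(-6\right) 6 = 5 \left(- \frac{1}{4}\right) \left(-6\right) 6 = \left(- \frac{5}{4}\right) \left(-6\right) 6 = \frac{15}{2} \cdot 6 = 45$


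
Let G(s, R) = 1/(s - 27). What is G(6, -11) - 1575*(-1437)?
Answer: 47528774/21 ≈ 2.2633e+6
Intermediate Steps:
G(s, R) = 1/(-27 + s)
G(6, -11) - 1575*(-1437) = 1/(-27 + 6) - 1575*(-1437) = 1/(-21) + 2263275 = -1/21 + 2263275 = 47528774/21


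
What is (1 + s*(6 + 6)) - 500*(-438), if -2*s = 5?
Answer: 218971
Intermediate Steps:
s = -5/2 (s = -½*5 = -5/2 ≈ -2.5000)
(1 + s*(6 + 6)) - 500*(-438) = (1 - 5*(6 + 6)/2) - 500*(-438) = (1 - 5/2*12) + 219000 = (1 - 30) + 219000 = -29 + 219000 = 218971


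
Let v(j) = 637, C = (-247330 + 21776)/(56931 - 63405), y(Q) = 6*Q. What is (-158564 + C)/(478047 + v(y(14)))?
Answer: -513158891/1549500108 ≈ -0.33118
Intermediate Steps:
C = 112777/3237 (C = -225554/(-6474) = -225554*(-1/6474) = 112777/3237 ≈ 34.840)
(-158564 + C)/(478047 + v(y(14))) = (-158564 + 112777/3237)/(478047 + 637) = -513158891/3237/478684 = -513158891/3237*1/478684 = -513158891/1549500108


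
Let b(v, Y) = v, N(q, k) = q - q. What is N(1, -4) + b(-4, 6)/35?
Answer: -4/35 ≈ -0.11429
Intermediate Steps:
N(q, k) = 0
N(1, -4) + b(-4, 6)/35 = 0 - 4/35 = -4/35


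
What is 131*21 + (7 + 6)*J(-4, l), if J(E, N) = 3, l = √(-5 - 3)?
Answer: 2790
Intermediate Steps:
l = 2*I*√2 (l = √(-8) = 2*I*√2 ≈ 2.8284*I)
131*21 + (7 + 6)*J(-4, l) = 131*21 + (7 + 6)*3 = 2751 + 13*3 = 2751 + 39 = 2790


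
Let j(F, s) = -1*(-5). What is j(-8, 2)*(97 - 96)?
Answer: 5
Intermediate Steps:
j(F, s) = 5
j(-8, 2)*(97 - 96) = 5*(97 - 96) = 5*1 = 5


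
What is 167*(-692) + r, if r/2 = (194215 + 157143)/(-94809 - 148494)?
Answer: -28117770608/243303 ≈ -1.1557e+5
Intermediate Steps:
r = -702716/243303 (r = 2*((194215 + 157143)/(-94809 - 148494)) = 2*(351358/(-243303)) = 2*(351358*(-1/243303)) = 2*(-351358/243303) = -702716/243303 ≈ -2.8882)
167*(-692) + r = 167*(-692) - 702716/243303 = -115564 - 702716/243303 = -28117770608/243303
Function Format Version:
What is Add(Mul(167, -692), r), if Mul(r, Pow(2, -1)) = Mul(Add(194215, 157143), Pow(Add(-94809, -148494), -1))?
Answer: Rational(-28117770608, 243303) ≈ -1.1557e+5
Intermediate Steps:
r = Rational(-702716, 243303) (r = Mul(2, Mul(Add(194215, 157143), Pow(Add(-94809, -148494), -1))) = Mul(2, Mul(351358, Pow(-243303, -1))) = Mul(2, Mul(351358, Rational(-1, 243303))) = Mul(2, Rational(-351358, 243303)) = Rational(-702716, 243303) ≈ -2.8882)
Add(Mul(167, -692), r) = Add(Mul(167, -692), Rational(-702716, 243303)) = Add(-115564, Rational(-702716, 243303)) = Rational(-28117770608, 243303)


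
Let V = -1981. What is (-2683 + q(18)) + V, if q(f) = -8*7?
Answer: -4720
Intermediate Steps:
q(f) = -56
(-2683 + q(18)) + V = (-2683 - 56) - 1981 = -2739 - 1981 = -4720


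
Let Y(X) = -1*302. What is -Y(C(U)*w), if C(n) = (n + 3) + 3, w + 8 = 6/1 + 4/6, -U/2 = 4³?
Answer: 302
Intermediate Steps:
U = -128 (U = -2*4³ = -2*64 = -128)
w = -4/3 (w = -8 + (6/1 + 4/6) = -8 + (6*1 + 4*(⅙)) = -8 + (6 + ⅔) = -8 + 20/3 = -4/3 ≈ -1.3333)
C(n) = 6 + n (C(n) = (3 + n) + 3 = 6 + n)
Y(X) = -302
-Y(C(U)*w) = -1*(-302) = 302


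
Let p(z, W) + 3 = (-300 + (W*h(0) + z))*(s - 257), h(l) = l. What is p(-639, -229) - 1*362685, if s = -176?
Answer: 43899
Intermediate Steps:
p(z, W) = 129897 - 433*z (p(z, W) = -3 + (-300 + (W*0 + z))*(-176 - 257) = -3 + (-300 + (0 + z))*(-433) = -3 + (-300 + z)*(-433) = -3 + (129900 - 433*z) = 129897 - 433*z)
p(-639, -229) - 1*362685 = (129897 - 433*(-639)) - 1*362685 = (129897 + 276687) - 362685 = 406584 - 362685 = 43899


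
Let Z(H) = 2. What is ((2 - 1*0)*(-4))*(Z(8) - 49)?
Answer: 376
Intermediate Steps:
((2 - 1*0)*(-4))*(Z(8) - 49) = ((2 - 1*0)*(-4))*(2 - 49) = ((2 + 0)*(-4))*(-47) = (2*(-4))*(-47) = -8*(-47) = 376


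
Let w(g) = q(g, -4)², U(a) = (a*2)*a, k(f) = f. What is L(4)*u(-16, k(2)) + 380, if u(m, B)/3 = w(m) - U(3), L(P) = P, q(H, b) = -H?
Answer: 3236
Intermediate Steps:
U(a) = 2*a² (U(a) = (2*a)*a = 2*a²)
w(g) = g² (w(g) = (-g)² = g²)
u(m, B) = -54 + 3*m² (u(m, B) = 3*(m² - 2*3²) = 3*(m² - 2*9) = 3*(m² - 1*18) = 3*(m² - 18) = 3*(-18 + m²) = -54 + 3*m²)
L(4)*u(-16, k(2)) + 380 = 4*(-54 + 3*(-16)²) + 380 = 4*(-54 + 3*256) + 380 = 4*(-54 + 768) + 380 = 4*714 + 380 = 2856 + 380 = 3236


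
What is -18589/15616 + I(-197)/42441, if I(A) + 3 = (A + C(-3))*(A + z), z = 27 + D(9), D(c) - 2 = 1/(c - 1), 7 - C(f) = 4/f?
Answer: -883158415/1988275968 ≈ -0.44418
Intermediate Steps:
C(f) = 7 - 4/f
D(c) = 2 + 1/(-1 + c) (D(c) = 2 + 1/(c - 1) = 2 + 1/(-1 + c))
z = 233/8 (z = 27 + (-1 + 2*9)/(-1 + 9) = 27 + (-1 + 18)/8 = 27 + (⅛)*17 = 27 + 17/8 = 233/8 ≈ 29.125)
I(A) = -3 + (25/3 + A)*(233/8 + A) (I(A) = -3 + (A + (7 - 4/(-3)))*(A + 233/8) = -3 + (A + (7 - 4*(-⅓)))*(233/8 + A) = -3 + (A + (7 + 4/3))*(233/8 + A) = -3 + (A + 25/3)*(233/8 + A) = -3 + (25/3 + A)*(233/8 + A))
-18589/15616 + I(-197)/42441 = -18589/15616 + (5753/24 + (-197)² + (899/24)*(-197))/42441 = -18589*1/15616 + (5753/24 + 38809 - 177103/24)*(1/42441) = -18589/15616 + (380033/12)*(1/42441) = -18589/15616 + 380033/509292 = -883158415/1988275968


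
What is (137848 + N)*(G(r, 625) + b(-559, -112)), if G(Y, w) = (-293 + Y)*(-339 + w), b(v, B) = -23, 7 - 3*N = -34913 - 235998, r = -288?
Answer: -37916685106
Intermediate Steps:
N = 90306 (N = 7/3 - (-34913 - 235998)/3 = 7/3 - ⅓*(-270911) = 7/3 + 270911/3 = 90306)
G(Y, w) = (-339 + w)*(-293 + Y)
(137848 + N)*(G(r, 625) + b(-559, -112)) = (137848 + 90306)*((99327 - 339*(-288) - 293*625 - 288*625) - 23) = 228154*((99327 + 97632 - 183125 - 180000) - 23) = 228154*(-166166 - 23) = 228154*(-166189) = -37916685106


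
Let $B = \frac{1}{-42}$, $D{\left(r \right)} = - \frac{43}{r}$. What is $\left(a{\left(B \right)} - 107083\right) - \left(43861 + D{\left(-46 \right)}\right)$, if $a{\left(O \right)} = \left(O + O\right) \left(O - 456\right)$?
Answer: $- \frac{1530814214}{10143} \approx -1.5092 \cdot 10^{5}$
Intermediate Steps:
$B = - \frac{1}{42} \approx -0.02381$
$a{\left(O \right)} = 2 O \left(-456 + O\right)$
$\left(a{\left(B \right)} - 107083\right) - \left(43861 + D{\left(-46 \right)}\right) = \left(2 \left(- \frac{1}{42}\right) \left(-456 - \frac{1}{42}\right) - 107083\right) - \left(43861 - \frac{43}{-46}\right) = \left(2 \left(- \frac{1}{42}\right) \left(- \frac{19153}{42}\right) - 107083\right) - \left(43861 - - \frac{43}{46}\right) = \left(\frac{19153}{882} - 107083\right) - \frac{2017649}{46} = - \frac{94428053}{882} - \frac{2017649}{46} = - \frac{1530814214}{10143}$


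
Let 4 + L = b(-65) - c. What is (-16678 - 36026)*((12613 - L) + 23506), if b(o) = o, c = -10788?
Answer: -1338681600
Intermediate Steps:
L = 10719 (L = -4 + (-65 - 1*(-10788)) = -4 + (-65 + 10788) = -4 + 10723 = 10719)
(-16678 - 36026)*((12613 - L) + 23506) = (-16678 - 36026)*((12613 - 1*10719) + 23506) = -52704*((12613 - 10719) + 23506) = -52704*(1894 + 23506) = -52704*25400 = -1338681600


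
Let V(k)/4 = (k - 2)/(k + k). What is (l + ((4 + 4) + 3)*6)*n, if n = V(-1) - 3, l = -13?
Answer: 159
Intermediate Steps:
V(k) = 2*(-2 + k)/k (V(k) = 4*((k - 2)/(k + k)) = 4*((-2 + k)/((2*k))) = 4*((-2 + k)*(1/(2*k))) = 4*((-2 + k)/(2*k)) = 2*(-2 + k)/k)
n = 3 (n = (2 - 4/(-1)) - 3 = (2 - 4*(-1)) - 3 = (2 + 4) - 3 = 6 - 3 = 3)
(l + ((4 + 4) + 3)*6)*n = (-13 + ((4 + 4) + 3)*6)*3 = (-13 + (8 + 3)*6)*3 = (-13 + 11*6)*3 = (-13 + 66)*3 = 53*3 = 159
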